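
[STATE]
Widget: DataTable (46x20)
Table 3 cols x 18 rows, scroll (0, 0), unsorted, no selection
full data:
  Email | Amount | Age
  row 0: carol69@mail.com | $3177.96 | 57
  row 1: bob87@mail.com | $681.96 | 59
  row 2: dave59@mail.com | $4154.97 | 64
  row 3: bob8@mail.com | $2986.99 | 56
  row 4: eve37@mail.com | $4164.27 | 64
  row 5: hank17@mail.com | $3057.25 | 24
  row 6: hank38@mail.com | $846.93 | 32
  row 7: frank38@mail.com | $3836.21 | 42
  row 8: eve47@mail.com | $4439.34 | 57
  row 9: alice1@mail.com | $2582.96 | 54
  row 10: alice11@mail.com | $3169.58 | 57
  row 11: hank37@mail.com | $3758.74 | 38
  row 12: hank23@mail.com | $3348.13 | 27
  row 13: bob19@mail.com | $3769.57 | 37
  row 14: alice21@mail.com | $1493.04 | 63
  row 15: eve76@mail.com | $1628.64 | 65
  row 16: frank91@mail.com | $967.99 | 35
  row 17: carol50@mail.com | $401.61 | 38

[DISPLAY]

Email           │Amount  │Age                 
────────────────┼────────┼───                 
carol69@mail.com│$3177.96│57                  
bob87@mail.com  │$681.96 │59                  
dave59@mail.com │$4154.97│64                  
bob8@mail.com   │$2986.99│56                  
eve37@mail.com  │$4164.27│64                  
hank17@mail.com │$3057.25│24                  
hank38@mail.com │$846.93 │32                  
frank38@mail.com│$3836.21│42                  
eve47@mail.com  │$4439.34│57                  
alice1@mail.com │$2582.96│54                  
alice11@mail.com│$3169.58│57                  
hank37@mail.com │$3758.74│38                  
hank23@mail.com │$3348.13│27                  
bob19@mail.com  │$3769.57│37                  
alice21@mail.com│$1493.04│63                  
eve76@mail.com  │$1628.64│65                  
frank91@mail.com│$967.99 │35                  
carol50@mail.com│$401.61 │38                  


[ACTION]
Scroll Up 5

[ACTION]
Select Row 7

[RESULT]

Email           │Amount  │Age                 
────────────────┼────────┼───                 
carol69@mail.com│$3177.96│57                  
bob87@mail.com  │$681.96 │59                  
dave59@mail.com │$4154.97│64                  
bob8@mail.com   │$2986.99│56                  
eve37@mail.com  │$4164.27│64                  
hank17@mail.com │$3057.25│24                  
hank38@mail.com │$846.93 │32                  
>rank38@mail.com│$3836.21│42                  
eve47@mail.com  │$4439.34│57                  
alice1@mail.com │$2582.96│54                  
alice11@mail.com│$3169.58│57                  
hank37@mail.com │$3758.74│38                  
hank23@mail.com │$3348.13│27                  
bob19@mail.com  │$3769.57│37                  
alice21@mail.com│$1493.04│63                  
eve76@mail.com  │$1628.64│65                  
frank91@mail.com│$967.99 │35                  
carol50@mail.com│$401.61 │38                  


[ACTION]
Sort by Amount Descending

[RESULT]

Email           │Amount ▼│Age                 
────────────────┼────────┼───                 
eve47@mail.com  │$4439.34│57                  
eve37@mail.com  │$4164.27│64                  
dave59@mail.com │$4154.97│64                  
frank38@mail.com│$3836.21│42                  
bob19@mail.com  │$3769.57│37                  
hank37@mail.com │$3758.74│38                  
hank23@mail.com │$3348.13│27                  
>arol69@mail.com│$3177.96│57                  
alice11@mail.com│$3169.58│57                  
hank17@mail.com │$3057.25│24                  
bob8@mail.com   │$2986.99│56                  
alice1@mail.com │$2582.96│54                  
eve76@mail.com  │$1628.64│65                  
alice21@mail.com│$1493.04│63                  
frank91@mail.com│$967.99 │35                  
hank38@mail.com │$846.93 │32                  
bob87@mail.com  │$681.96 │59                  
carol50@mail.com│$401.61 │38                  


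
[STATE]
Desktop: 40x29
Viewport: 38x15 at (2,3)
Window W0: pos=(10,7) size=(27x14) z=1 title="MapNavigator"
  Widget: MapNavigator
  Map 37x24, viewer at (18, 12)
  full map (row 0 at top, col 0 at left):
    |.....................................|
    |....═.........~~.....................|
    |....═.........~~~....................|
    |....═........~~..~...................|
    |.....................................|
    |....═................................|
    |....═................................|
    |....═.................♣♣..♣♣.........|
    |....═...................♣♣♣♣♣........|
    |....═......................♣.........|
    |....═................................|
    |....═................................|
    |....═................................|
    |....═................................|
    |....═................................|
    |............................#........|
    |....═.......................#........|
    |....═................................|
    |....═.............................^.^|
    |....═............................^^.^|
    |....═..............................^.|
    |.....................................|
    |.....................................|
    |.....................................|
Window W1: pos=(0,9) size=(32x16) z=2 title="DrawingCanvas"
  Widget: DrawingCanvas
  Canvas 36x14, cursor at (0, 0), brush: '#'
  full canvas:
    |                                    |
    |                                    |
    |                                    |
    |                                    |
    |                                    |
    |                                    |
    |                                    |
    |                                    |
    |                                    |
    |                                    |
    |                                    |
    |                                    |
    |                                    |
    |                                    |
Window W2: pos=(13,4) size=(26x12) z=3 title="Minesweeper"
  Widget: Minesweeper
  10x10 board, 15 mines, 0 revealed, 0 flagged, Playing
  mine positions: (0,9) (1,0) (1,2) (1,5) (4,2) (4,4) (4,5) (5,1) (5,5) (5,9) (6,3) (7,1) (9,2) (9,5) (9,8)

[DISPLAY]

                                      
           ┏━━━━━━━━━━━━━━━━━━━━━━━━┓ 
           ┃ Minesweeper            ┃ 
           ┠────────────────────────┨ 
        ┏━━┃■■■■■■■■■■              ┃ 
        ┃ M┃■■■■■■■■■■              ┃ 
━━━━━━━━━━━┃■■■■■■■■■■              ┃ 
DrawingCanv┃■■■■■■■■■■              ┃ 
───────────┃■■■■■■■■■■              ┃ 
           ┃■■■■■■■■■■              ┃ 
           ┃■■■■■■■■■■              ┃ 
           ┃■■■■■■■■■■              ┃ 
           ┗━━━━━━━━━━━━━━━━━━━━━━━━┛ 
                             ┃....┃   
                             ┃....┃   


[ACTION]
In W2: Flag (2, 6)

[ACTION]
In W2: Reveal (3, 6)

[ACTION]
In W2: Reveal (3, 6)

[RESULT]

                                      
           ┏━━━━━━━━━━━━━━━━━━━━━━━━┓ 
           ┃ Minesweeper            ┃ 
           ┠────────────────────────┨ 
        ┏━━┃■■■■■■■■■■              ┃ 
        ┃ M┃■■■■■■■■■■              ┃ 
━━━━━━━━━━━┃■■■■■■⚑■■■              ┃ 
DrawingCanv┃■■■■■■1■■■              ┃ 
───────────┃■■■■■■■■■■              ┃ 
           ┃■■■■■■■■■■              ┃ 
           ┃■■■■■■■■■■              ┃ 
           ┃■■■■■■■■■■              ┃ 
           ┗━━━━━━━━━━━━━━━━━━━━━━━━┛ 
                             ┃....┃   
                             ┃....┃   


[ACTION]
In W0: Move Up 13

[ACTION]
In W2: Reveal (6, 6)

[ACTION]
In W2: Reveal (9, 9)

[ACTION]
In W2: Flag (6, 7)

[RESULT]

                                      
           ┏━━━━━━━━━━━━━━━━━━━━━━━━┓ 
           ┃ Minesweeper            ┃ 
           ┠────────────────────────┨ 
        ┏━━┃■■■■■■■■■■              ┃ 
        ┃ M┃■■■■■■■■■■              ┃ 
━━━━━━━━━━━┃■■■■■■⚑■■■              ┃ 
DrawingCanv┃■■■■■■1■■■              ┃ 
───────────┃■■■■■■■■■■              ┃ 
           ┃■■■■■■■■■■              ┃ 
           ┃■■■■■■1⚑■■              ┃ 
           ┃■■■■■■■■■■              ┃ 
           ┗━━━━━━━━━━━━━━━━━━━━━━━━┛ 
                             ┃....┃   
                             ┃....┃   


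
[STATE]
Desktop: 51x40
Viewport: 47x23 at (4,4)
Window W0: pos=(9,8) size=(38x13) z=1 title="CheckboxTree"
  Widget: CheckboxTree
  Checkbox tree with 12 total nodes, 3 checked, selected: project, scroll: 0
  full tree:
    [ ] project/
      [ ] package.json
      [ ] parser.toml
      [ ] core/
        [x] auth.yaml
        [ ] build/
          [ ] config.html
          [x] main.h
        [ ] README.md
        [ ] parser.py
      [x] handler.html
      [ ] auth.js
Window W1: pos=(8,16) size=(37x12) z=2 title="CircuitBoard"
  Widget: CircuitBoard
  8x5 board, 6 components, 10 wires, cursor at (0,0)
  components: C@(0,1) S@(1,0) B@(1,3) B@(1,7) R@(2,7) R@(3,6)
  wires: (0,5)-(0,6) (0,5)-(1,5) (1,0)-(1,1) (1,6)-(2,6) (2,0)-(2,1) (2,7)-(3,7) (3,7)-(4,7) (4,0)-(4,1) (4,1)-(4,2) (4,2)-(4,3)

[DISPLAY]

                                               
                                               
                                               
                                               
     ┏━━━━━━━━━━━━━━━━━━━━━━━━━━━━━━━━━━━━┓    
     ┃ CheckboxTree                       ┃    
     ┠────────────────────────────────────┨    
     ┃>[-] project/                       ┃    
     ┃   [ ] package.json                 ┃    
     ┃   [ ] parser.toml                  ┃    
     ┃   [-] core/                        ┃    
     ┃     [x] auth.yaml                  ┃    
    ┏━━━━━━━━━━━━━━━━━━━━━━━━━━━━━━━━━━━┓ ┃    
    ┃ CircuitBoard                      ┃ ┃    
    ┠───────────────────────────────────┨ ┃    
    ┃   0 1 2 3 4 5 6 7                 ┃ ┃    
    ┃0  [.]  C               · ─ ·      ┃━┛    
    ┃                        │          ┃      
    ┃1   S ─ ·       B       ·   ·   B  ┃      
    ┃                            │      ┃      
    ┃2   · ─ ·                   ·   R  ┃      
    ┃                                │  ┃      
    ┃3                           R   ·  ┃      


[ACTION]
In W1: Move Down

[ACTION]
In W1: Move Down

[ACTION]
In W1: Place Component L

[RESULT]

                                               
                                               
                                               
                                               
     ┏━━━━━━━━━━━━━━━━━━━━━━━━━━━━━━━━━━━━┓    
     ┃ CheckboxTree                       ┃    
     ┠────────────────────────────────────┨    
     ┃>[-] project/                       ┃    
     ┃   [ ] package.json                 ┃    
     ┃   [ ] parser.toml                  ┃    
     ┃   [-] core/                        ┃    
     ┃     [x] auth.yaml                  ┃    
    ┏━━━━━━━━━━━━━━━━━━━━━━━━━━━━━━━━━━━┓ ┃    
    ┃ CircuitBoard                      ┃ ┃    
    ┠───────────────────────────────────┨ ┃    
    ┃   0 1 2 3 4 5 6 7                 ┃ ┃    
    ┃0       C               · ─ ·      ┃━┛    
    ┃                        │          ┃      
    ┃1   S ─ ·       B       ·   ·   B  ┃      
    ┃                            │      ┃      
    ┃2  [L]─ ·                   ·   R  ┃      
    ┃                                │  ┃      
    ┃3                           R   ·  ┃      


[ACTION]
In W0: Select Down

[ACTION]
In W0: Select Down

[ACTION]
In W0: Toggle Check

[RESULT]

                                               
                                               
                                               
                                               
     ┏━━━━━━━━━━━━━━━━━━━━━━━━━━━━━━━━━━━━┓    
     ┃ CheckboxTree                       ┃    
     ┠────────────────────────────────────┨    
     ┃ [-] project/                       ┃    
     ┃   [ ] package.json                 ┃    
     ┃>  [x] parser.toml                  ┃    
     ┃   [-] core/                        ┃    
     ┃     [x] auth.yaml                  ┃    
    ┏━━━━━━━━━━━━━━━━━━━━━━━━━━━━━━━━━━━┓ ┃    
    ┃ CircuitBoard                      ┃ ┃    
    ┠───────────────────────────────────┨ ┃    
    ┃   0 1 2 3 4 5 6 7                 ┃ ┃    
    ┃0       C               · ─ ·      ┃━┛    
    ┃                        │          ┃      
    ┃1   S ─ ·       B       ·   ·   B  ┃      
    ┃                            │      ┃      
    ┃2  [L]─ ·                   ·   R  ┃      
    ┃                                │  ┃      
    ┃3                           R   ·  ┃      


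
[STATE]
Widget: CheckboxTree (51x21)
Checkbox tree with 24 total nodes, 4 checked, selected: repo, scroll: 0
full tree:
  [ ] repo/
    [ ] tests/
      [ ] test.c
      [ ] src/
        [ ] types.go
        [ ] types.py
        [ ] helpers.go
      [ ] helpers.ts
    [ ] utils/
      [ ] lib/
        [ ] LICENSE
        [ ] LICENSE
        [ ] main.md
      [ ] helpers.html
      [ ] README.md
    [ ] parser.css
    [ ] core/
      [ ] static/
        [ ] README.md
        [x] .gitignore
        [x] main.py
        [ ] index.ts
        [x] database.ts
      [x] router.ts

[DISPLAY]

>[-] repo/                                         
   [ ] tests/                                      
     [ ] test.c                                    
     [ ] src/                                      
       [ ] types.go                                
       [ ] types.py                                
       [ ] helpers.go                              
     [ ] helpers.ts                                
   [ ] utils/                                      
     [ ] lib/                                      
       [ ] LICENSE                                 
       [ ] LICENSE                                 
       [ ] main.md                                 
     [ ] helpers.html                              
     [ ] README.md                                 
   [ ] parser.css                                  
   [-] core/                                       
     [-] static/                                   
       [ ] README.md                               
       [x] .gitignore                              
       [x] main.py                                 


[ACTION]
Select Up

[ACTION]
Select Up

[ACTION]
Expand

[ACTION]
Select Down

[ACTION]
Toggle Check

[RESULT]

 [-] repo/                                         
>  [x] tests/                                      
     [x] test.c                                    
     [x] src/                                      
       [x] types.go                                
       [x] types.py                                
       [x] helpers.go                              
     [x] helpers.ts                                
   [ ] utils/                                      
     [ ] lib/                                      
       [ ] LICENSE                                 
       [ ] LICENSE                                 
       [ ] main.md                                 
     [ ] helpers.html                              
     [ ] README.md                                 
   [ ] parser.css                                  
   [-] core/                                       
     [-] static/                                   
       [ ] README.md                               
       [x] .gitignore                              
       [x] main.py                                 


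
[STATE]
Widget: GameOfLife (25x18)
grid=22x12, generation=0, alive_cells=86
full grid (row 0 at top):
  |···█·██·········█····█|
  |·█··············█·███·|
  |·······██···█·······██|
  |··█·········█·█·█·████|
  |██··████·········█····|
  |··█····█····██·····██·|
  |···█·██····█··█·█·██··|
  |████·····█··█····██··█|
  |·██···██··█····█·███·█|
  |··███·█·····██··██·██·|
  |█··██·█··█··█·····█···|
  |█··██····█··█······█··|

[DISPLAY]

Gen: 0                   
···█·██·········█····█   
·█··············█·███·   
·······██···█·······██   
··█·········█·█·█·████   
██··████·········█····   
··█····█····██·····██·   
···█·██····█··█·█·██··   
████·····█··█····██··█   
·██···██··█····█·███·█   
··███·█·····██··██·██·   
█··██·█··█··█·····█···   
█··██····█··█······█··   
                         
                         
                         
                         
                         


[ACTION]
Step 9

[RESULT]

Gen: 9                   
·····███·····█████····   
·················█····   
··██····█···█·········   
·██······█··█·········   
█·█·█·█·█·············   
█·█·█··█·····█········   
·█··██·······█········   
···███····█··█········   
···███·█████·······██·   
···█··████····██··█··█   
···█·██············██·   
···███················   
                         
                         
                         
                         
                         


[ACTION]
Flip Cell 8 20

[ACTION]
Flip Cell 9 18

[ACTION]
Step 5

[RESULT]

Gen: 14                  
·····██···············   
·····███··············   
········█·············   
······················   
······················   
······█····██·········   
··█···█·······█·······   
····█·····█··█········   
·········█············   
██········██··········   
·█·█··················   
··██··················   
                         
                         
                         
                         
                         


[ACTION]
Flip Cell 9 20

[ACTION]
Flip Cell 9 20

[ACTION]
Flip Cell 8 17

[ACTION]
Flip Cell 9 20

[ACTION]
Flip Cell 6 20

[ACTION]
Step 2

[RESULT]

Gen: 16                  
······················   
·····█·██·············   
······██··············   
······················   
······················   
············█·········   
············█·········   
··········██··········   
·█········█···········   
█·█·······█···········   
█··█··················   
·███··················   
                         
                         
                         
                         
                         


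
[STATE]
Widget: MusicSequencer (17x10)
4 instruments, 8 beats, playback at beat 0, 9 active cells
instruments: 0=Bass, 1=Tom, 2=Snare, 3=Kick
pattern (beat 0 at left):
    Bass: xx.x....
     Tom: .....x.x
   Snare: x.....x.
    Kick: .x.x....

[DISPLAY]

      ▼1234567   
  Bass██·█····   
   Tom·····█·█   
 Snare█·····█·   
  Kick·█·█····   
                 
                 
                 
                 
                 


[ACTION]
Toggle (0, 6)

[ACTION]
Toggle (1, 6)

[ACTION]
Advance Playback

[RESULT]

      0▼234567   
  Bass██·█··█·   
   Tom·····███   
 Snare█·····█·   
  Kick·█·█····   
                 
                 
                 
                 
                 


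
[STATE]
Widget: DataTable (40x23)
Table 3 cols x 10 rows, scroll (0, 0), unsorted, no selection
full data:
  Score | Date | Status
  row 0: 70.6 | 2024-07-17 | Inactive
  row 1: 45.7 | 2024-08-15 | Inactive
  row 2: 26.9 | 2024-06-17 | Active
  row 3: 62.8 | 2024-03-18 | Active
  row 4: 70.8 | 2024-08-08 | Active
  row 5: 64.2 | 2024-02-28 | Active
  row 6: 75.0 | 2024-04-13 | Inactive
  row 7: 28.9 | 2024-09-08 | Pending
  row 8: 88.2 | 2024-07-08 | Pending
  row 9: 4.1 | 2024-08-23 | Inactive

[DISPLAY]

Score│Date      │Status                 
─────┼──────────┼────────               
70.6 │2024-07-17│Inactive               
45.7 │2024-08-15│Inactive               
26.9 │2024-06-17│Active                 
62.8 │2024-03-18│Active                 
70.8 │2024-08-08│Active                 
64.2 │2024-02-28│Active                 
75.0 │2024-04-13│Inactive               
28.9 │2024-09-08│Pending                
88.2 │2024-07-08│Pending                
4.1  │2024-08-23│Inactive               
                                        
                                        
                                        
                                        
                                        
                                        
                                        
                                        
                                        
                                        
                                        


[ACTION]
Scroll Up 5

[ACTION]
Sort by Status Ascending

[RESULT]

Score│Date      │Status ▲               
─────┼──────────┼────────               
26.9 │2024-06-17│Active                 
62.8 │2024-03-18│Active                 
70.8 │2024-08-08│Active                 
64.2 │2024-02-28│Active                 
70.6 │2024-07-17│Inactive               
45.7 │2024-08-15│Inactive               
75.0 │2024-04-13│Inactive               
4.1  │2024-08-23│Inactive               
28.9 │2024-09-08│Pending                
88.2 │2024-07-08│Pending                
                                        
                                        
                                        
                                        
                                        
                                        
                                        
                                        
                                        
                                        
                                        


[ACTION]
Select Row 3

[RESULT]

Score│Date      │Status ▲               
─────┼──────────┼────────               
26.9 │2024-06-17│Active                 
62.8 │2024-03-18│Active                 
70.8 │2024-08-08│Active                 
>4.2 │2024-02-28│Active                 
70.6 │2024-07-17│Inactive               
45.7 │2024-08-15│Inactive               
75.0 │2024-04-13│Inactive               
4.1  │2024-08-23│Inactive               
28.9 │2024-09-08│Pending                
88.2 │2024-07-08│Pending                
                                        
                                        
                                        
                                        
                                        
                                        
                                        
                                        
                                        
                                        
                                        


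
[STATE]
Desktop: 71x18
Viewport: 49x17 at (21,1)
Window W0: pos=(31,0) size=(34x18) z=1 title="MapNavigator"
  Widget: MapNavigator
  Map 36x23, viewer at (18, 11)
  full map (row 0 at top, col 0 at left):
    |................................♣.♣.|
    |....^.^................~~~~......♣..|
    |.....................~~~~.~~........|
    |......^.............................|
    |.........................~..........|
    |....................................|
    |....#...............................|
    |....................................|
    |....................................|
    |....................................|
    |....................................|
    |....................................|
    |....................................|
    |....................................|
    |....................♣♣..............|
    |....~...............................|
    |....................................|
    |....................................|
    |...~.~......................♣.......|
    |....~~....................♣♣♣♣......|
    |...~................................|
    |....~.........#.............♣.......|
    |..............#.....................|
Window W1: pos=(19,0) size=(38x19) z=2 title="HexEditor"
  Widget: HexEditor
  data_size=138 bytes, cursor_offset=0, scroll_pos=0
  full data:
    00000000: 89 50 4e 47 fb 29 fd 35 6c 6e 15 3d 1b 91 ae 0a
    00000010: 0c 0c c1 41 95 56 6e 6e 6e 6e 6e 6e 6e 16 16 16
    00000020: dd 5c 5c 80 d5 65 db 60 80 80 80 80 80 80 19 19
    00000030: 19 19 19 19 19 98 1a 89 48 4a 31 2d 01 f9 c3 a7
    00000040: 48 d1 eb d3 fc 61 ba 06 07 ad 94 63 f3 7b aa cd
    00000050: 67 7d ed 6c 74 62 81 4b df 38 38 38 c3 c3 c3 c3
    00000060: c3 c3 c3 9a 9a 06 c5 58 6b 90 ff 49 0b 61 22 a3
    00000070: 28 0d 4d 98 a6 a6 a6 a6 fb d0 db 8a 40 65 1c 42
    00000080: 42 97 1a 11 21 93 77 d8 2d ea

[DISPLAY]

HexEditor                          ┃       ┃     
───────────────────────────────────┨───────┨     
0000000  89 50 4e 47 fb 29 fd 35  6┃.......┃     
0000010  0c 0c c1 41 95 56 6e 6e  6┃.......┃     
0000020  dd 5c 5c 80 d5 65 db 60  8┃.......┃     
0000030  19 19 19 19 19 98 1a 89  4┃.......┃     
0000040  48 d1 eb d3 fc 61 ba 06  0┃.......┃     
0000050  67 7d ed 6c 74 62 81 4b  d┃.......┃     
0000060  c3 c3 c3 9a 9a 06 c5 58  6┃.......┃     
0000070  28 0d 4d 98 a6 a6 a6 a6  f┃.......┃     
0000080  42 97 1a 11 21 93 77 d8  2┃.......┃     
                                   ┃.......┃     
                                   ┃.......┃     
                                   ┃.......┃     
                                   ┃.......┃     
                                   ┃.......┃     
                                   ┃━━━━━━━┛     


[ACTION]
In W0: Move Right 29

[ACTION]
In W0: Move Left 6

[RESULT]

HexEditor                          ┃       ┃     
───────────────────────────────────┨───────┨     
0000000  89 50 4e 47 fb 29 fd 35  6┃       ┃     
0000010  0c 0c c1 41 95 56 6e 6e  6┃       ┃     
0000020  dd 5c 5c 80 d5 65 db 60  8┃       ┃     
0000030  19 19 19 19 19 98 1a 89  4┃       ┃     
0000040  48 d1 eb d3 fc 61 ba 06  0┃       ┃     
0000050  67 7d ed 6c 74 62 81 4b  d┃       ┃     
0000060  c3 c3 c3 9a 9a 06 c5 58  6┃       ┃     
0000070  28 0d 4d 98 a6 a6 a6 a6  f┃       ┃     
0000080  42 97 1a 11 21 93 77 d8  2┃       ┃     
                                   ┃       ┃     
                                   ┃       ┃     
                                   ┃       ┃     
                                   ┃       ┃     
                                   ┃       ┃     
                                   ┃━━━━━━━┛     


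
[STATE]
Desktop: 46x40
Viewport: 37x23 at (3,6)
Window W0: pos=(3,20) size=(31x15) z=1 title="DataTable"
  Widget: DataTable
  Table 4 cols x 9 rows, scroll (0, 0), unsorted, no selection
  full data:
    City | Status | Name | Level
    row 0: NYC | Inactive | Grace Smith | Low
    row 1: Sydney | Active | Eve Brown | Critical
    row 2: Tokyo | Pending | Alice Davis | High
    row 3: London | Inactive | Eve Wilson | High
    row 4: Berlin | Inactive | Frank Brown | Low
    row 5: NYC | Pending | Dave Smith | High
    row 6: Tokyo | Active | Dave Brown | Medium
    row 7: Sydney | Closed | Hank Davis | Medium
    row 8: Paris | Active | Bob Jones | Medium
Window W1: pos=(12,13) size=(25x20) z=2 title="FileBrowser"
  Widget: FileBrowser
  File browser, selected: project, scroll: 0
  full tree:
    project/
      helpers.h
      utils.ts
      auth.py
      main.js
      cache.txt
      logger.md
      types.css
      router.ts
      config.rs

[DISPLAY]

                                     
                                     
                                     
                                     
                                     
                                     
                                     
         ┏━━━━━━━━━━━━━━━━━━━━━━━┓   
         ┃ FileBrowser           ┃   
         ┠───────────────────────┨   
         ┃> [-] project/         ┃   
         ┃    helpers.h          ┃   
         ┃    utils.ts           ┃   
         ┃    auth.py            ┃   
┏━━━━━━━━┃    main.js            ┃   
┃ DataTab┃    cache.txt          ┃   
┠────────┃    logger.md          ┃   
┃City  │S┃    types.css          ┃   
┃──────┼─┃    router.ts          ┃   
┃NYC   │I┃    config.rs          ┃   
┃Sydney│A┃                       ┃   
┃Tokyo │P┃                       ┃   
┃London│I┃                       ┃   


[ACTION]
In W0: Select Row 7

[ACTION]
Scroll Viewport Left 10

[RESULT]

                                     
                                     
                                     
                                     
                                     
                                     
                                     
            ┏━━━━━━━━━━━━━━━━━━━━━━━┓
            ┃ FileBrowser           ┃
            ┠───────────────────────┨
            ┃> [-] project/         ┃
            ┃    helpers.h          ┃
            ┃    utils.ts           ┃
            ┃    auth.py            ┃
   ┏━━━━━━━━┃    main.js            ┃
   ┃ DataTab┃    cache.txt          ┃
   ┠────────┃    logger.md          ┃
   ┃City  │S┃    types.css          ┃
   ┃──────┼─┃    router.ts          ┃
   ┃NYC   │I┃    config.rs          ┃
   ┃Sydney│A┃                       ┃
   ┃Tokyo │P┃                       ┃
   ┃London│I┃                       ┃


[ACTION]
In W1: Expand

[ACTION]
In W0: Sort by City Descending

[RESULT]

                                     
                                     
                                     
                                     
                                     
                                     
                                     
            ┏━━━━━━━━━━━━━━━━━━━━━━━┓
            ┃ FileBrowser           ┃
            ┠───────────────────────┨
            ┃> [-] project/         ┃
            ┃    helpers.h          ┃
            ┃    utils.ts           ┃
            ┃    auth.py            ┃
   ┏━━━━━━━━┃    main.js            ┃
   ┃ DataTab┃    cache.txt          ┃
   ┠────────┃    logger.md          ┃
   ┃City ▼│S┃    types.css          ┃
   ┃──────┼─┃    router.ts          ┃
   ┃Tokyo │P┃    config.rs          ┃
   ┃Tokyo │A┃                       ┃
   ┃Sydney│A┃                       ┃
   ┃Sydney│C┃                       ┃


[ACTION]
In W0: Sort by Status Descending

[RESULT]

                                     
                                     
                                     
                                     
                                     
                                     
                                     
            ┏━━━━━━━━━━━━━━━━━━━━━━━┓
            ┃ FileBrowser           ┃
            ┠───────────────────────┨
            ┃> [-] project/         ┃
            ┃    helpers.h          ┃
            ┃    utils.ts           ┃
            ┃    auth.py            ┃
   ┏━━━━━━━━┃    main.js            ┃
   ┃ DataTab┃    cache.txt          ┃
   ┠────────┃    logger.md          ┃
   ┃City  │S┃    types.css          ┃
   ┃──────┼─┃    router.ts          ┃
   ┃Tokyo │P┃    config.rs          ┃
   ┃NYC   │P┃                       ┃
   ┃NYC   │I┃                       ┃
   ┃London│I┃                       ┃


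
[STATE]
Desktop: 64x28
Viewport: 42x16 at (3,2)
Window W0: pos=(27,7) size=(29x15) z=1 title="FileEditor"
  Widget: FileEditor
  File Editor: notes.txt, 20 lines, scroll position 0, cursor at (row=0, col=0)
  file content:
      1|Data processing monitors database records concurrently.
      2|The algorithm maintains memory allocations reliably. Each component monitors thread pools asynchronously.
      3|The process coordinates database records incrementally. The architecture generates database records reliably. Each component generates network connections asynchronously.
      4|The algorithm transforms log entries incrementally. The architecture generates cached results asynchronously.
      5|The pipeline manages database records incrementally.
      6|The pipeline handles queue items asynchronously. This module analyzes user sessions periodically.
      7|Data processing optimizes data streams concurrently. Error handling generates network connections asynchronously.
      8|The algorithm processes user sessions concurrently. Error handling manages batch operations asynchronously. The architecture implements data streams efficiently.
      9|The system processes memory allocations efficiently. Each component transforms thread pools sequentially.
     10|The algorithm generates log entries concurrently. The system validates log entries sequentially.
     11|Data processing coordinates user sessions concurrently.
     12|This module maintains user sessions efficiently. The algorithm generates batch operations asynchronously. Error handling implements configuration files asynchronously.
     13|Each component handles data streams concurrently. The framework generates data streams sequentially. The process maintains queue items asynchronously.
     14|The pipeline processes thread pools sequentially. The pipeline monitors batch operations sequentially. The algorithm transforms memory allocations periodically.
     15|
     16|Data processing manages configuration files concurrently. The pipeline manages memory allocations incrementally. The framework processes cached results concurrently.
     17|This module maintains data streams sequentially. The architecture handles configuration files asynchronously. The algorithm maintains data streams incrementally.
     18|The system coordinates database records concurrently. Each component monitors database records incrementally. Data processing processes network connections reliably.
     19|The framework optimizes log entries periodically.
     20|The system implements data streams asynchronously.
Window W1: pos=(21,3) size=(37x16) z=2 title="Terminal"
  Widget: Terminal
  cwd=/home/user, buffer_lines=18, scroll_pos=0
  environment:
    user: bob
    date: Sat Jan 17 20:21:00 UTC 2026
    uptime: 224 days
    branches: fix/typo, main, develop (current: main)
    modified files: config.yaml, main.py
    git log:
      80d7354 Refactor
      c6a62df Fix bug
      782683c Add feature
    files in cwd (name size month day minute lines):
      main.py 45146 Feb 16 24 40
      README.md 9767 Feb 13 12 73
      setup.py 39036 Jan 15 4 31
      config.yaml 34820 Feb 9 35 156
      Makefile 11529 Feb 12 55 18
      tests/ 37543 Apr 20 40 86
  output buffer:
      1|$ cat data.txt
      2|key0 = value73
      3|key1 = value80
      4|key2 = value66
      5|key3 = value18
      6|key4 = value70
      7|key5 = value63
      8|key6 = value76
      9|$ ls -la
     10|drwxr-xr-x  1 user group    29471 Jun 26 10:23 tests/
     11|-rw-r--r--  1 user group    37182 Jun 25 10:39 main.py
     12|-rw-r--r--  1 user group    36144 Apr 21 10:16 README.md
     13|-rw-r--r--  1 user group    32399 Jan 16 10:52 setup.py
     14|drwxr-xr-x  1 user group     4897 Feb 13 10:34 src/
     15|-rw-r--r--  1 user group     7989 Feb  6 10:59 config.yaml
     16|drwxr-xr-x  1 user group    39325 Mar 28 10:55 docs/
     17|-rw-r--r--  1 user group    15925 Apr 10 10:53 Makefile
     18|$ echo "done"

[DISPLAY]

                                          
                  ┏━━━━━━━━━━━━━━━━━━━━━━━
                  ┃ Terminal              
                  ┠───────────────────────
                  ┃$ cat data.txt         
                  ┃key0 = value73         
                  ┃key1 = value80         
                  ┃key2 = value66         
                  ┃key3 = value18         
                  ┃key4 = value70         
                  ┃key5 = value63         
                  ┃key6 = value76         
                  ┃$ ls -la               
                  ┃drwxr-xr-x  1 user grou
                  ┃-rw-r--r--  1 user grou
                  ┃-rw-r--r--  1 user grou


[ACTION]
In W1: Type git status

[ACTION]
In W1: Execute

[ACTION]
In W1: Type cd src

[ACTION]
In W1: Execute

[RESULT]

                                          
                  ┏━━━━━━━━━━━━━━━━━━━━━━━
                  ┃ Terminal              
                  ┠───────────────────────
                  ┃drwxr-xr-x  1 user grou
                  ┃-rw-r--r--  1 user grou
                  ┃$ echo "done"          
                  ┃$ git status           
                  ┃On branch main         
                  ┃Changes not staged for 
                  ┃                       
                  ┃        modified:   con
                  ┃        modified:   mai
                  ┃$ cd src               
                  ┃                       
                  ┃$ █                    
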